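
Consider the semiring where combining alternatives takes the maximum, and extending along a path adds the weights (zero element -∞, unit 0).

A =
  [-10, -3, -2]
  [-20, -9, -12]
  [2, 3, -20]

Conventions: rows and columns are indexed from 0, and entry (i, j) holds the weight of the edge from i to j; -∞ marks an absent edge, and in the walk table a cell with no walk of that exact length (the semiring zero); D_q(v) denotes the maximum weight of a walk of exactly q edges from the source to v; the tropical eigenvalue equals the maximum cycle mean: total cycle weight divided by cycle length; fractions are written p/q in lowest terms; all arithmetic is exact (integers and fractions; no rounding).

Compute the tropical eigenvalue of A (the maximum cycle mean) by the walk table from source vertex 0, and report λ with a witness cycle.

q=0: [0, -∞, -∞]
q=1: [-10, -3, -2]
q=2: [0, 1, -12]
q=3: [-10, -3, -2]
Optimal cycle mean attained by: cycle 0->2->0, total (-2) + 2, length 2.
Answer: λ = 0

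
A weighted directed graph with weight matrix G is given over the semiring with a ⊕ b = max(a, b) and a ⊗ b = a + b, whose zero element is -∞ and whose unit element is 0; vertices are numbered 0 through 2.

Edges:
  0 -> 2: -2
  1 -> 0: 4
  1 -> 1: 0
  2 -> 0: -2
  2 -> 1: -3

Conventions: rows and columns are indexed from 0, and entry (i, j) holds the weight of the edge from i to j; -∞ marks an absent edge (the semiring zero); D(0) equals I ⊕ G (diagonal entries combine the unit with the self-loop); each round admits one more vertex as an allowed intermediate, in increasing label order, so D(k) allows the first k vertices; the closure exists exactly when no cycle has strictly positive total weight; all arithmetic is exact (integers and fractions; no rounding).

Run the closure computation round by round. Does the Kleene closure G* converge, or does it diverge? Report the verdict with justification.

D(0):
  [0, -∞, -2]
  [4, 0, -∞]
  [-2, -3, 0]
D(1):
  [0, -∞, -2]
  [4, 0, 2]
  [-2, -3, 0]
D(2):
  [0, -∞, -2]
  [4, 0, 2]
  [1, -3, 0]
D(3):
  [0, -5, -2]
  [4, 0, 2]
  [1, -3, 0]
Key observation: every diagonal entry stays at the unit through all rounds, so no improving cycle exists.
Answer: CONVERGES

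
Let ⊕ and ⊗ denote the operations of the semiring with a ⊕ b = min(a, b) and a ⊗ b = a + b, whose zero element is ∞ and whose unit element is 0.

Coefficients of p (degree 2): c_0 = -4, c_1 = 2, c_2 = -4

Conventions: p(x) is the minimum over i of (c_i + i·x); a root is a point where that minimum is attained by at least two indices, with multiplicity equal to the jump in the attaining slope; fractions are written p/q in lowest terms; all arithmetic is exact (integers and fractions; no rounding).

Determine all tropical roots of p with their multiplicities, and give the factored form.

hull edge (i=0, c=-4) to (i=2, c=-4): slope 0, span 2
Factored form: p(x) = -4 ⊗ (x ⊕ 0) ⊗ (x ⊕ 0)
Answer: roots = 0 (mult 2)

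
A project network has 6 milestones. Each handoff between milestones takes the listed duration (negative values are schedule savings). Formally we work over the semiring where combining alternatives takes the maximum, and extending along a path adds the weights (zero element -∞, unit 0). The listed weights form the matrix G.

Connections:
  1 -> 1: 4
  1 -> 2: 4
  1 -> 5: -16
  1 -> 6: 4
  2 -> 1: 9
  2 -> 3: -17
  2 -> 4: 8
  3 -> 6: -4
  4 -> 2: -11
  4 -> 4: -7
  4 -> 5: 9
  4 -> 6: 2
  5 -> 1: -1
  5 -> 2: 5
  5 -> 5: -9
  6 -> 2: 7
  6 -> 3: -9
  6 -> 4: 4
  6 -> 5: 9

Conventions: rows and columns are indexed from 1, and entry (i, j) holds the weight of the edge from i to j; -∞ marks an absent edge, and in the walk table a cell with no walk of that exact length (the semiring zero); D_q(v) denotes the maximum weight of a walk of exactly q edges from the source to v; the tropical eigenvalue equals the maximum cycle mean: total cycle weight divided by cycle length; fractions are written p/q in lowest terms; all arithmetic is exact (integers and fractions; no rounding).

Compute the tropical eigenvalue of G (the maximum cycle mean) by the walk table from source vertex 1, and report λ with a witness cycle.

q=0: [0, -∞, -∞, -∞, -∞, -∞]
q=1: [4, 4, -∞, -∞, -16, 4]
q=2: [13, 11, -5, 12, 13, 8]
q=3: [20, 18, -1, 19, 21, 17]
q=4: [27, 26, 8, 26, 28, 24]
q=5: [35, 33, 15, 34, 35, 31]
q=6: [42, 40, 22, 41, 43, 39]
Optimal cycle mean attained by: cycle 2->4->5->2, total 8 + 9 + 5, length 3.
Answer: λ = 22/3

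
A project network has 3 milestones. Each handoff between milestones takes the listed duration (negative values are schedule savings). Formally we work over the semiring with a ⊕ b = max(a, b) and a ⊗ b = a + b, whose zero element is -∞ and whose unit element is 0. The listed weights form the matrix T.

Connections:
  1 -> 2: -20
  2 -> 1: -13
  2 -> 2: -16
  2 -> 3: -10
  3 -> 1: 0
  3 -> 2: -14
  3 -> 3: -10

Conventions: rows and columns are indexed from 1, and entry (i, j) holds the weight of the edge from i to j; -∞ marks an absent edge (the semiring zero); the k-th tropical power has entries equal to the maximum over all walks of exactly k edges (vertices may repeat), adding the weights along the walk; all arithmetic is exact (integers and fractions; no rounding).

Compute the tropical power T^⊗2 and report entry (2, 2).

T^⊗2:
  [-33, -36, -30]
  [-10, -24, -20]
  [-10, -20, -20]
Key observation: the optimum is the walk 2->3->2, with weight (-10) + (-14) = -24.
Optimal value attained by: walk 2->3->2.
Answer: (T^⊗2)[2][2] = -24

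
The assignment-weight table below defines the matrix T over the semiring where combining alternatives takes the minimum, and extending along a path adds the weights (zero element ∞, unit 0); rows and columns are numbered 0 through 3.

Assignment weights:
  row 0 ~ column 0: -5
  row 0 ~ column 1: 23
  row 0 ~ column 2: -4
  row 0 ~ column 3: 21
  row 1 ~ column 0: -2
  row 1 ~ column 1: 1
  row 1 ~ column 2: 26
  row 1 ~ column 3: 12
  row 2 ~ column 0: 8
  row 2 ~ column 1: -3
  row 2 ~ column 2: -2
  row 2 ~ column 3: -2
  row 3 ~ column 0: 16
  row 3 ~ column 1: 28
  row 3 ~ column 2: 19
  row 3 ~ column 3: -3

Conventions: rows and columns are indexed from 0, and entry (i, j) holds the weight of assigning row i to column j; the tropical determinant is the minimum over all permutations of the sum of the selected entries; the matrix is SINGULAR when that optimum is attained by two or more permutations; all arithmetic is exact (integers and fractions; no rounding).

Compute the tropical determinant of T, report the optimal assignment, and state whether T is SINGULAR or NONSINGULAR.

σ = (0, 1, 2, 3): (-5) + 1 + (-2) + (-3) = -9
σ = (0, 1, 3, 2): (-5) + 1 + (-2) + 19 = 13
σ = (0, 2, 1, 3): (-5) + 26 + (-3) + (-3) = 15
σ = (0, 2, 3, 1): (-5) + 26 + (-2) + 28 = 47
σ = (0, 3, 1, 2): (-5) + 12 + (-3) + 19 = 23
σ = (0, 3, 2, 1): (-5) + 12 + (-2) + 28 = 33
σ = (1, 0, 2, 3): 23 + (-2) + (-2) + (-3) = 16
σ = (1, 0, 3, 2): 23 + (-2) + (-2) + 19 = 38
σ = (1, 2, 0, 3): 23 + 26 + 8 + (-3) = 54
σ = (1, 2, 3, 0): 23 + 26 + (-2) + 16 = 63
σ = (1, 3, 0, 2): 23 + 12 + 8 + 19 = 62
σ = (1, 3, 2, 0): 23 + 12 + (-2) + 16 = 49
σ = (2, 0, 1, 3): (-4) + (-2) + (-3) + (-3) = -12
σ = (2, 0, 3, 1): (-4) + (-2) + (-2) + 28 = 20
σ = (2, 1, 0, 3): (-4) + 1 + 8 + (-3) = 2
σ = (2, 1, 3, 0): (-4) + 1 + (-2) + 16 = 11
σ = (2, 3, 0, 1): (-4) + 12 + 8 + 28 = 44
σ = (2, 3, 1, 0): (-4) + 12 + (-3) + 16 = 21
σ = (3, 0, 1, 2): 21 + (-2) + (-3) + 19 = 35
σ = (3, 0, 2, 1): 21 + (-2) + (-2) + 28 = 45
σ = (3, 1, 0, 2): 21 + 1 + 8 + 19 = 49
σ = (3, 1, 2, 0): 21 + 1 + (-2) + 16 = 36
σ = (3, 2, 0, 1): 21 + 26 + 8 + 28 = 83
σ = (3, 2, 1, 0): 21 + 26 + (-3) + 16 = 60
Optimal value attained by: σ = (2, 0, 1, 3).
Answer: det⊕(T) = -12; verdict: NONSINGULAR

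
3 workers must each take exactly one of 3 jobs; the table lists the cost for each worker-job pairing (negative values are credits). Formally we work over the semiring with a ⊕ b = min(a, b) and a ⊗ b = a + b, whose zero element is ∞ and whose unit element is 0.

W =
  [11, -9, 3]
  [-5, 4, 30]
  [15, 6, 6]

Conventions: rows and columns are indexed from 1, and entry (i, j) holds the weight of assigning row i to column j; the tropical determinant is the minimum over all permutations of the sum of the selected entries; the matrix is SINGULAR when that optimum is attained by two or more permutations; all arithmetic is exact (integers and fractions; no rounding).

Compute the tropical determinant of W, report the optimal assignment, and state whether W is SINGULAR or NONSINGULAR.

σ = (1, 2, 3): 11 + 4 + 6 = 21
σ = (1, 3, 2): 11 + 30 + 6 = 47
σ = (2, 1, 3): (-9) + (-5) + 6 = -8
σ = (2, 3, 1): (-9) + 30 + 15 = 36
σ = (3, 1, 2): 3 + (-5) + 6 = 4
σ = (3, 2, 1): 3 + 4 + 15 = 22
Optimal value attained by: σ = (2, 1, 3).
Answer: det⊕(W) = -8; verdict: NONSINGULAR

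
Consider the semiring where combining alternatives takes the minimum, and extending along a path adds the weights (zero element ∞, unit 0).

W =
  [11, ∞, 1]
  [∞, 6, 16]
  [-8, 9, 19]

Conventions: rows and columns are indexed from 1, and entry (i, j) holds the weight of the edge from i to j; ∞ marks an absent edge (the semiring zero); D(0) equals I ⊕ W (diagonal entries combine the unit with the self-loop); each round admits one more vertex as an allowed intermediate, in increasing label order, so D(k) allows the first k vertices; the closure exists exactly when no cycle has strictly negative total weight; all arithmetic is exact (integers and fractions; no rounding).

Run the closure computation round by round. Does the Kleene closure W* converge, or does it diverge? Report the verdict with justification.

D(0):
  [0, ∞, 1]
  [∞, 0, 16]
  [-8, 9, 0]
Detection: at round 1, diagonal entry (3, 3) turns strictly negative.
Key observation: the cycle 3->1->3 has total weight (-8) + 1, which is strictly negative.
Answer: DIVERGES — negative cycle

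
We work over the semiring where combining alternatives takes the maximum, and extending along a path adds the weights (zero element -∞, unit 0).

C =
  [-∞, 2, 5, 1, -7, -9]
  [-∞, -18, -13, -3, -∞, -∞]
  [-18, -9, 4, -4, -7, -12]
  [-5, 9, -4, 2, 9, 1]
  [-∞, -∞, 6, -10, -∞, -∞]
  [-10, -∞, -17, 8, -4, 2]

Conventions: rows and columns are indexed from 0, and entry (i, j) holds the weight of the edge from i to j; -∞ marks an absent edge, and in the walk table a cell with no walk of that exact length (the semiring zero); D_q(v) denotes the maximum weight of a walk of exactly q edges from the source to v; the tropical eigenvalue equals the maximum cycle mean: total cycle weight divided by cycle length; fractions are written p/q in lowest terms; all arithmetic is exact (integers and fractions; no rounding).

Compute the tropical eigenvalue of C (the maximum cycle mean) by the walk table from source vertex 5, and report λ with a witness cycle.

q=0: [-∞, -∞, -∞, -∞, -∞, 0]
q=1: [-10, -∞, -17, 8, -4, 2]
q=2: [3, 17, 4, 10, 17, 9]
q=3: [5, 19, 23, 17, 19, 11]
q=4: [12, 26, 27, 19, 26, 18]
q=5: [14, 28, 32, 26, 28, 20]
q=6: [21, 35, 36, 28, 35, 27]
Optimal cycle mean attained by: cycle 3->5->3, total 1 + 8, length 2.
Answer: λ = 9/2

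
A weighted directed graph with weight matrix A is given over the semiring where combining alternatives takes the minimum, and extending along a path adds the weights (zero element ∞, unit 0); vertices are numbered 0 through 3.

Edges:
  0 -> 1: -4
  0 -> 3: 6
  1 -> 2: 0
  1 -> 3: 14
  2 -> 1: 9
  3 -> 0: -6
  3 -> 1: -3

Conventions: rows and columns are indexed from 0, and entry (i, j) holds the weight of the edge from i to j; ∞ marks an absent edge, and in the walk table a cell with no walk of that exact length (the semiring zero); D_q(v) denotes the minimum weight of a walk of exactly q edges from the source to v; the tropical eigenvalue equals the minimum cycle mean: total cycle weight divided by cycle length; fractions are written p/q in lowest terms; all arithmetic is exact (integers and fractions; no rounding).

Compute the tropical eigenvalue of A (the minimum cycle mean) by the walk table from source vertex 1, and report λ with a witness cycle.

q=0: [∞, 0, ∞, ∞]
q=1: [∞, ∞, 0, 14]
q=2: [8, 9, ∞, ∞]
q=3: [∞, 4, 9, 14]
q=4: [8, 11, 4, 18]
Optimal cycle mean attained by: cycle 0->3->0, total 6 + (-6), length 2.
Answer: λ = 0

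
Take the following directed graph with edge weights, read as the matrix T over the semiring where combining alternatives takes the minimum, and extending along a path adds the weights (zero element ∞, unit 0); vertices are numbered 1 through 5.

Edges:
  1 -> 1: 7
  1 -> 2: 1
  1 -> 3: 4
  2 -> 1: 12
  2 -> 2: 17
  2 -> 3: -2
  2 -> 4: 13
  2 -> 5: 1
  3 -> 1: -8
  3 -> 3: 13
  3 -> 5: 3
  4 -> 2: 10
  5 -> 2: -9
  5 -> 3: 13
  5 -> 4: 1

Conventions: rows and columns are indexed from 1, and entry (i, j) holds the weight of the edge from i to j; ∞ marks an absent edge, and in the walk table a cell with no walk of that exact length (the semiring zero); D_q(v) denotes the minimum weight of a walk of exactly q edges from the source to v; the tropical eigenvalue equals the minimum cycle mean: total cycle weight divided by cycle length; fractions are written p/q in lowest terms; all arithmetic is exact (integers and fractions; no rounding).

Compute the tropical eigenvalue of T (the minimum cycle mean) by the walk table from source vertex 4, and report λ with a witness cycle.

q=0: [∞, ∞, ∞, 0, ∞]
q=1: [∞, 10, ∞, ∞, ∞]
q=2: [22, 27, 8, 23, 11]
q=3: [0, 2, 21, 12, 11]
q=4: [7, 1, 0, 12, 3]
q=5: [-8, -6, -1, 4, 2]
Optimal cycle mean attained by: cycle 2->5->2, total 1 + (-9), length 2.
Answer: λ = -4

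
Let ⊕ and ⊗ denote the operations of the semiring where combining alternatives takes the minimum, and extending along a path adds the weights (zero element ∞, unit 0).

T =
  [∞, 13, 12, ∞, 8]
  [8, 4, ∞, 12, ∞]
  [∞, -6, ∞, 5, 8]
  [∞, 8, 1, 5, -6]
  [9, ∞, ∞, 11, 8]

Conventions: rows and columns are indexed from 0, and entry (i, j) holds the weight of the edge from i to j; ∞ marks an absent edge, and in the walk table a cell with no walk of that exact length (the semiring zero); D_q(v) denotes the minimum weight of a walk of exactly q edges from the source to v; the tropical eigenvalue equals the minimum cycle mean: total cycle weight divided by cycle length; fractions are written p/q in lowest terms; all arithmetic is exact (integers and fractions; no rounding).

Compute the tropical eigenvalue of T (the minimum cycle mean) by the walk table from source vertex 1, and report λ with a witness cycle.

q=0: [∞, 0, ∞, ∞, ∞]
q=1: [8, 4, ∞, 12, ∞]
q=2: [12, 8, 13, 16, 6]
q=3: [15, 7, 17, 17, 10]
q=4: [15, 11, 18, 19, 11]
q=5: [19, 12, 20, 22, 13]
Optimal cycle mean attained by: cycle 1->3->2->1, total 12 + 1 + (-6), length 3.
Answer: λ = 7/3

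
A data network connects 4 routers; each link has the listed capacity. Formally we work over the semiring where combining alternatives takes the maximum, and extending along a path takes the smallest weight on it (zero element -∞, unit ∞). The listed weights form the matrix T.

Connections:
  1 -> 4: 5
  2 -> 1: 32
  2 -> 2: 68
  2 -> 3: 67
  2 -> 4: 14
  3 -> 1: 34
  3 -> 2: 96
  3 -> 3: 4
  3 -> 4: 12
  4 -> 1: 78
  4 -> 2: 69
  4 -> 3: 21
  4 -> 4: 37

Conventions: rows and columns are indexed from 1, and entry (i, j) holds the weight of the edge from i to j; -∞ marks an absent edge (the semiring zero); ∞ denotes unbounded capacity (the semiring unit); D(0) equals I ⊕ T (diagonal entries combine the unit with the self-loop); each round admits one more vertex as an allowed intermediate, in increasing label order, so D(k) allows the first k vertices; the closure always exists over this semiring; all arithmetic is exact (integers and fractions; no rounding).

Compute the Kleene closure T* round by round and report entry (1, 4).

D(0):
  [∞, -∞, -∞, 5]
  [32, ∞, 67, 14]
  [34, 96, ∞, 12]
  [78, 69, 21, ∞]
D(1):
  [∞, -∞, -∞, 5]
  [32, ∞, 67, 14]
  [34, 96, ∞, 12]
  [78, 69, 21, ∞]
D(2):
  [∞, -∞, -∞, 5]
  [32, ∞, 67, 14]
  [34, 96, ∞, 14]
  [78, 69, 67, ∞]
D(3):
  [∞, -∞, -∞, 5]
  [34, ∞, 67, 14]
  [34, 96, ∞, 14]
  [78, 69, 67, ∞]
D(4):
  [∞, 5, 5, 5]
  [34, ∞, 67, 14]
  [34, 96, ∞, 14]
  [78, 69, 67, ∞]
Answer: T*[1][4] = 5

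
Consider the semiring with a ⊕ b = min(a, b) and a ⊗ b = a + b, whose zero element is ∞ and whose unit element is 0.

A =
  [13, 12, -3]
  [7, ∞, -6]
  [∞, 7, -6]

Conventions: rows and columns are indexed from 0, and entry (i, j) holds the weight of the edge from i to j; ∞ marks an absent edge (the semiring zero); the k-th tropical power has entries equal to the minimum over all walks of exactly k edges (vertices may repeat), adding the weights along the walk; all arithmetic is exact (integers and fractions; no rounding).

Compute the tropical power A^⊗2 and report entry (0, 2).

A^⊗2:
  [19, 4, -9]
  [20, 1, -12]
  [14, 1, -12]
Key observation: the optimum is the walk 0->2->2, with weight (-3) + (-6) = -9.
Optimal value attained by: walk 0->2->2.
Answer: (A^⊗2)[0][2] = -9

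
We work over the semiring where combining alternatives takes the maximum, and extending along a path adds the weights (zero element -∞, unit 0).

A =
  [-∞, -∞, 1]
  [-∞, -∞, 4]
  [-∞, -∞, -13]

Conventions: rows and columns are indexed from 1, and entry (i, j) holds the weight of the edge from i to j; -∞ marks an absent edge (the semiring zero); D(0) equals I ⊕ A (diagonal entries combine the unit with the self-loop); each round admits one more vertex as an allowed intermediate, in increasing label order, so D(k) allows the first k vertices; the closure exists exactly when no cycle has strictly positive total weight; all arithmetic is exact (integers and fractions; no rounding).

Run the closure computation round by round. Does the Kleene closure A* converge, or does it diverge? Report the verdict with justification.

D(0):
  [0, -∞, 1]
  [-∞, 0, 4]
  [-∞, -∞, 0]
D(1):
  [0, -∞, 1]
  [-∞, 0, 4]
  [-∞, -∞, 0]
D(2):
  [0, -∞, 1]
  [-∞, 0, 4]
  [-∞, -∞, 0]
D(3):
  [0, -∞, 1]
  [-∞, 0, 4]
  [-∞, -∞, 0]
Key observation: every diagonal entry stays at the unit through all rounds, so no improving cycle exists.
Answer: CONVERGES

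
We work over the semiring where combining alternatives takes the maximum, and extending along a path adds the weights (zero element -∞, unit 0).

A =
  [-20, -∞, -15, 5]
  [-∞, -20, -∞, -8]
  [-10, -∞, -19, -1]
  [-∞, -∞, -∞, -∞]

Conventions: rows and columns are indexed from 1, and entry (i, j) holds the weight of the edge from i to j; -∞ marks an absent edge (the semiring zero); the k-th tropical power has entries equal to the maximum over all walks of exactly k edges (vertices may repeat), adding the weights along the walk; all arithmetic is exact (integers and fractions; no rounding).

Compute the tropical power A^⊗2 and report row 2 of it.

A^⊗2:
  [-25, -∞, -34, -15]
  [-∞, -40, -∞, -28]
  [-29, -∞, -25, -5]
  [-∞, -∞, -∞, -∞]
Answer: row 2 of A^⊗2 = [-∞, -40, -∞, -28]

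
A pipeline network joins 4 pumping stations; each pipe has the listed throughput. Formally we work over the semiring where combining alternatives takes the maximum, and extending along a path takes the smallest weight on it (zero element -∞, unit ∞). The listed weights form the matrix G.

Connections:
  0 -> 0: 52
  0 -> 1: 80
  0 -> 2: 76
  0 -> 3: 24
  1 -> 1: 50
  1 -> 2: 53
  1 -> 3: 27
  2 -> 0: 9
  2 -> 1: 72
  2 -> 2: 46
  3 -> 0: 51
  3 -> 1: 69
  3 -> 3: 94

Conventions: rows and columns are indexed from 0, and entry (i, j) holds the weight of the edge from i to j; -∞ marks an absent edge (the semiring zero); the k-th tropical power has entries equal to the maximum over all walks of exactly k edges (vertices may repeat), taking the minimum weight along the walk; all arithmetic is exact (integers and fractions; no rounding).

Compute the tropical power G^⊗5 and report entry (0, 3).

G^⊗2:
  [52, 72, 53, 27]
  [27, 53, 50, 27]
  [9, 50, 53, 27]
  [51, 69, 53, 94]
G^⊗3:
  [52, 53, 53, 27]
  [27, 50, 53, 27]
  [27, 53, 50, 27]
  [51, 69, 53, 94]
G^⊗4:
  [52, 53, 53, 27]
  [27, 53, 50, 27]
  [27, 50, 53, 27]
  [51, 69, 53, 94]
G^⊗5:
  [52, 53, 53, 27]
  [27, 50, 53, 27]
  [27, 53, 50, 27]
  [51, 69, 53, 94]
Key observation: the optimum is the walk 0->0->0->0->1->3, with weight 52 min 52 min 52 min 80 min 27 = 27.
Optimal value attained by: walk 0->0->0->0->1->3.
Answer: (G^⊗5)[0][3] = 27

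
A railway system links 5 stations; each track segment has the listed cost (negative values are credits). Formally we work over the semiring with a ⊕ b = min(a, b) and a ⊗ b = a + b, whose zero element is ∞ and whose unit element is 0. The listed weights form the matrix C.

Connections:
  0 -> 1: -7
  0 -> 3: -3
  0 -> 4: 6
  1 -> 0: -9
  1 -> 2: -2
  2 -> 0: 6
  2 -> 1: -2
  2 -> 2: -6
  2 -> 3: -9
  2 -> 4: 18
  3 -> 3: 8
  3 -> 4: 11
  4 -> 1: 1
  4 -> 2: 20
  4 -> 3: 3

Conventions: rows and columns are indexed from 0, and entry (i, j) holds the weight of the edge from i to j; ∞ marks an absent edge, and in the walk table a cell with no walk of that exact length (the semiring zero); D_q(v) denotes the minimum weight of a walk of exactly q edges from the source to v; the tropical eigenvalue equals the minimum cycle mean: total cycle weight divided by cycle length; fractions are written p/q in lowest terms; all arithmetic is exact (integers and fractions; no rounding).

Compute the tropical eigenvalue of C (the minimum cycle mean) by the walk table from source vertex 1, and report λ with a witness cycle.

q=0: [∞, 0, ∞, ∞, ∞]
q=1: [-9, ∞, -2, ∞, ∞]
q=2: [4, -16, -8, -12, -3]
q=3: [-25, -10, -18, -17, -1]
q=4: [-19, -32, -24, -28, -19]
q=5: [-41, -26, -34, -33, -17]
Optimal cycle mean attained by: cycle 0->1->0, total (-7) + (-9), length 2.
Answer: λ = -8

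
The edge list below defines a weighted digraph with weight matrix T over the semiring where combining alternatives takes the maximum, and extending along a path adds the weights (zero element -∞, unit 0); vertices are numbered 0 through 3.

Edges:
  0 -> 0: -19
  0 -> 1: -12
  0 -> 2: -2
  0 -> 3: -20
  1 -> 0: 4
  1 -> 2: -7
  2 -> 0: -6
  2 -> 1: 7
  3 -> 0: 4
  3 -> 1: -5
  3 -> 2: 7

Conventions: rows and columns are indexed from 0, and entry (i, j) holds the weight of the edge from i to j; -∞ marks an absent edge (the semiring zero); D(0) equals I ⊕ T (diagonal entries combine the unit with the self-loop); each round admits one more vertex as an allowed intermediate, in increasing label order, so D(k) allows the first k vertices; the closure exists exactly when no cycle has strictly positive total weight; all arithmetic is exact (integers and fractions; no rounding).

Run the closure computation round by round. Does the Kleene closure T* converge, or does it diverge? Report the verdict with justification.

D(0):
  [0, -12, -2, -20]
  [4, 0, -7, -∞]
  [-6, 7, 0, -∞]
  [4, -5, 7, 0]
D(1):
  [0, -12, -2, -20]
  [4, 0, 2, -16]
  [-6, 7, 0, -26]
  [4, -5, 7, 0]
Detection: at round 2, diagonal entry (2, 2) turns strictly positive.
Key observation: the cycle 2->1->0->2 has total weight 7 + 4 + (-2), which is strictly positive.
Answer: DIVERGES — positive cycle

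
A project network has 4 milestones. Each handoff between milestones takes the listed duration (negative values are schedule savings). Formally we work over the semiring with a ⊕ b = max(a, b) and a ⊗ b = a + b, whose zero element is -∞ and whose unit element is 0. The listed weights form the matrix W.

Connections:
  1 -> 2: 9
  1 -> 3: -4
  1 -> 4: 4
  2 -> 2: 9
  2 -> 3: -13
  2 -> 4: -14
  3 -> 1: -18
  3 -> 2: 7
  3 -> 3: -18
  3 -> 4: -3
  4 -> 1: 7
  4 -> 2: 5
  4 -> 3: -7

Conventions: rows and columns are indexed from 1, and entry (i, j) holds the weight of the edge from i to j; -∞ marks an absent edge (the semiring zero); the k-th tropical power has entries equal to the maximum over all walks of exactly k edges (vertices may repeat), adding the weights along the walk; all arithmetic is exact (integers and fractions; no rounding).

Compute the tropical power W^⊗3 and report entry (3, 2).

W^⊗2:
  [11, 18, -3, -5]
  [-7, 18, -4, -5]
  [4, 16, -6, -7]
  [-25, 16, 3, 11]
W^⊗3:
  [2, 27, 7, 15]
  [2, 27, 5, 4]
  [0, 25, 3, 8]
  [18, 25, 4, 2]
Key observation: the optimum is the walk 3->2->2->2, with weight 7 + 9 + 9 = 25.
Optimal value attained by: walk 3->2->2->2.
Answer: (W^⊗3)[3][2] = 25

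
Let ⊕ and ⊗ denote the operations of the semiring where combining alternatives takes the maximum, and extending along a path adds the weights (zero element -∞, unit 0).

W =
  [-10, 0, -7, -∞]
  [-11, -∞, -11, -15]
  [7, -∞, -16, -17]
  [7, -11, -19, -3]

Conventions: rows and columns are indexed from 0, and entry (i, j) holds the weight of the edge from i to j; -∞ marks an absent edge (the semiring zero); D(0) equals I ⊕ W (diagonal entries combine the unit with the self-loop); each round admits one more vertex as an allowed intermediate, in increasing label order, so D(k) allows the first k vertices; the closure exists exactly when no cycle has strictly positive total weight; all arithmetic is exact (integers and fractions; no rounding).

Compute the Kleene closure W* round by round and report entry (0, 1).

D(0):
  [0, 0, -7, -∞]
  [-11, 0, -11, -15]
  [7, -∞, 0, -17]
  [7, -11, -19, 0]
D(1):
  [0, 0, -7, -∞]
  [-11, 0, -11, -15]
  [7, 7, 0, -17]
  [7, 7, 0, 0]
D(2):
  [0, 0, -7, -15]
  [-11, 0, -11, -15]
  [7, 7, 0, -8]
  [7, 7, 0, 0]
D(3):
  [0, 0, -7, -15]
  [-4, 0, -11, -15]
  [7, 7, 0, -8]
  [7, 7, 0, 0]
D(4):
  [0, 0, -7, -15]
  [-4, 0, -11, -15]
  [7, 7, 0, -8]
  [7, 7, 0, 0]
Answer: W*[0][1] = 0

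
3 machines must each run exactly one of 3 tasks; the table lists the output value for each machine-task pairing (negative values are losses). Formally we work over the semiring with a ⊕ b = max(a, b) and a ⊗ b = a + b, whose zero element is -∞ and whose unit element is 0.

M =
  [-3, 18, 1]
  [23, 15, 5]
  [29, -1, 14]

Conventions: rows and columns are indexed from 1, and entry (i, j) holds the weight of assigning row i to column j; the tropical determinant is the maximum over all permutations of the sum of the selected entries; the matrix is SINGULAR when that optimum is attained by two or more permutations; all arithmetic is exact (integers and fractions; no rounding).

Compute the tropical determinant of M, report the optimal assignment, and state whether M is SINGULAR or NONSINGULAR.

σ = (1, 2, 3): (-3) + 15 + 14 = 26
σ = (1, 3, 2): (-3) + 5 + (-1) = 1
σ = (2, 1, 3): 18 + 23 + 14 = 55
σ = (2, 3, 1): 18 + 5 + 29 = 52
σ = (3, 1, 2): 1 + 23 + (-1) = 23
σ = (3, 2, 1): 1 + 15 + 29 = 45
Optimal value attained by: σ = (2, 1, 3).
Answer: det⊕(M) = 55; verdict: NONSINGULAR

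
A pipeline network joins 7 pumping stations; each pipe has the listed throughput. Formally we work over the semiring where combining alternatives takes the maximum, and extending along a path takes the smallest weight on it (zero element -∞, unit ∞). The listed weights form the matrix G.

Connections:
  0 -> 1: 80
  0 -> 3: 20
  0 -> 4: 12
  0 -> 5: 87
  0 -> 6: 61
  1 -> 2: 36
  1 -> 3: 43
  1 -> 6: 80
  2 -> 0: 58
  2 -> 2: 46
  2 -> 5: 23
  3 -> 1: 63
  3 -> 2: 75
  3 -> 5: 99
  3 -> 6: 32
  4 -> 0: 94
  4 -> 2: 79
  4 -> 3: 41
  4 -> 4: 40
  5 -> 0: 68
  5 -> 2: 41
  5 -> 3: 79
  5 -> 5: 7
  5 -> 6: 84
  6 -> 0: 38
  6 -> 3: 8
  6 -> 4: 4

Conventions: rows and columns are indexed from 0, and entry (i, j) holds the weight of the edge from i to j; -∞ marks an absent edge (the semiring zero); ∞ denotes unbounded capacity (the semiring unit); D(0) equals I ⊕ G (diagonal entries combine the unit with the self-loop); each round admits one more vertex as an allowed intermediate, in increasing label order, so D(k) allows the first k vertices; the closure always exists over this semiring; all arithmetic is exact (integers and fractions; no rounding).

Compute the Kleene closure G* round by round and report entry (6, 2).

D(0):
  [∞, 80, -∞, 20, 12, 87, 61]
  [-∞, ∞, 36, 43, -∞, -∞, 80]
  [58, -∞, ∞, -∞, -∞, 23, -∞]
  [-∞, 63, 75, ∞, -∞, 99, 32]
  [94, -∞, 79, 41, ∞, -∞, -∞]
  [68, -∞, 41, 79, -∞, ∞, 84]
  [38, -∞, -∞, 8, 4, -∞, ∞]
D(1):
  [∞, 80, -∞, 20, 12, 87, 61]
  [-∞, ∞, 36, 43, -∞, -∞, 80]
  [58, 58, ∞, 20, 12, 58, 58]
  [-∞, 63, 75, ∞, -∞, 99, 32]
  [94, 80, 79, 41, ∞, 87, 61]
  [68, 68, 41, 79, 12, ∞, 84]
  [38, 38, -∞, 20, 12, 38, ∞]
D(2):
  [∞, 80, 36, 43, 12, 87, 80]
  [-∞, ∞, 36, 43, -∞, -∞, 80]
  [58, 58, ∞, 43, 12, 58, 58]
  [-∞, 63, 75, ∞, -∞, 99, 63]
  [94, 80, 79, 43, ∞, 87, 80]
  [68, 68, 41, 79, 12, ∞, 84]
  [38, 38, 36, 38, 12, 38, ∞]
D(3):
  [∞, 80, 36, 43, 12, 87, 80]
  [36, ∞, 36, 43, 12, 36, 80]
  [58, 58, ∞, 43, 12, 58, 58]
  [58, 63, 75, ∞, 12, 99, 63]
  [94, 80, 79, 43, ∞, 87, 80]
  [68, 68, 41, 79, 12, ∞, 84]
  [38, 38, 36, 38, 12, 38, ∞]
D(4):
  [∞, 80, 43, 43, 12, 87, 80]
  [43, ∞, 43, 43, 12, 43, 80]
  [58, 58, ∞, 43, 12, 58, 58]
  [58, 63, 75, ∞, 12, 99, 63]
  [94, 80, 79, 43, ∞, 87, 80]
  [68, 68, 75, 79, 12, ∞, 84]
  [38, 38, 38, 38, 12, 38, ∞]
D(5):
  [∞, 80, 43, 43, 12, 87, 80]
  [43, ∞, 43, 43, 12, 43, 80]
  [58, 58, ∞, 43, 12, 58, 58]
  [58, 63, 75, ∞, 12, 99, 63]
  [94, 80, 79, 43, ∞, 87, 80]
  [68, 68, 75, 79, 12, ∞, 84]
  [38, 38, 38, 38, 12, 38, ∞]
D(6):
  [∞, 80, 75, 79, 12, 87, 84]
  [43, ∞, 43, 43, 12, 43, 80]
  [58, 58, ∞, 58, 12, 58, 58]
  [68, 68, 75, ∞, 12, 99, 84]
  [94, 80, 79, 79, ∞, 87, 84]
  [68, 68, 75, 79, 12, ∞, 84]
  [38, 38, 38, 38, 12, 38, ∞]
D(7):
  [∞, 80, 75, 79, 12, 87, 84]
  [43, ∞, 43, 43, 12, 43, 80]
  [58, 58, ∞, 58, 12, 58, 58]
  [68, 68, 75, ∞, 12, 99, 84]
  [94, 80, 79, 79, ∞, 87, 84]
  [68, 68, 75, 79, 12, ∞, 84]
  [38, 38, 38, 38, 12, 38, ∞]
Answer: G*[6][2] = 38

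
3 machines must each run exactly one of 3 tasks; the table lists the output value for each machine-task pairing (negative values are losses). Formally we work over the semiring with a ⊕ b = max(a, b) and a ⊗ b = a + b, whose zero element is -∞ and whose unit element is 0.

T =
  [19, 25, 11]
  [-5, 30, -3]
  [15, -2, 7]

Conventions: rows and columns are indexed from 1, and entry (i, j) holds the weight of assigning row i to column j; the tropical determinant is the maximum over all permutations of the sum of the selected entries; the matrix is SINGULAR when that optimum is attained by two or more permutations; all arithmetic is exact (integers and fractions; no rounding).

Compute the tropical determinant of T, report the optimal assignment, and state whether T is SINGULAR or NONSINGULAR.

σ = (1, 2, 3): 19 + 30 + 7 = 56
σ = (1, 3, 2): 19 + (-3) + (-2) = 14
σ = (2, 1, 3): 25 + (-5) + 7 = 27
σ = (2, 3, 1): 25 + (-3) + 15 = 37
σ = (3, 1, 2): 11 + (-5) + (-2) = 4
σ = (3, 2, 1): 11 + 30 + 15 = 56
Optimal value attained by: σ = (1, 2, 3).
Answer: det⊕(T) = 56; verdict: SINGULAR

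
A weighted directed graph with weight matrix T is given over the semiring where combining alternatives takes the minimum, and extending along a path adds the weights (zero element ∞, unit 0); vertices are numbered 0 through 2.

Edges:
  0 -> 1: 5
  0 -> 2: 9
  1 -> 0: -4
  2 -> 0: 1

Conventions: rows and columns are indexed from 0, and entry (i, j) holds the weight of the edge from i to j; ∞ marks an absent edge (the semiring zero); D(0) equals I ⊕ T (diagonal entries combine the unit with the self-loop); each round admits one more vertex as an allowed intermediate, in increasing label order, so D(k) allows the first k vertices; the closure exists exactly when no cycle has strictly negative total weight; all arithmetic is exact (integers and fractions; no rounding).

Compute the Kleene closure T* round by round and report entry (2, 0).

D(0):
  [0, 5, 9]
  [-4, 0, ∞]
  [1, ∞, 0]
D(1):
  [0, 5, 9]
  [-4, 0, 5]
  [1, 6, 0]
D(2):
  [0, 5, 9]
  [-4, 0, 5]
  [1, 6, 0]
D(3):
  [0, 5, 9]
  [-4, 0, 5]
  [1, 6, 0]
Answer: T*[2][0] = 1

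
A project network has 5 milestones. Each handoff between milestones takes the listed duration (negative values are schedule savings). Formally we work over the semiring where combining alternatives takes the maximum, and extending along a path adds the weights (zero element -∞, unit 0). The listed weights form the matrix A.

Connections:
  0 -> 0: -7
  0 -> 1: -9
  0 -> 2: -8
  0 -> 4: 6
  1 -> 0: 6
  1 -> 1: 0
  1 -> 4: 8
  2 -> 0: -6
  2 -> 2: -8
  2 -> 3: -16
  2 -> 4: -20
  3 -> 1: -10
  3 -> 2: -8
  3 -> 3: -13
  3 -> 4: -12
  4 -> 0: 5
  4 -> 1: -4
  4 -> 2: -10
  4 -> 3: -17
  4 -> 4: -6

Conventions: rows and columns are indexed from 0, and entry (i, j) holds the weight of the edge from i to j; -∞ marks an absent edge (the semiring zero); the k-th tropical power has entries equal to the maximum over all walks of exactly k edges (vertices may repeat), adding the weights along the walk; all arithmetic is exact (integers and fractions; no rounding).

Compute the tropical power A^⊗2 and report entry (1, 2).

A^⊗2:
  [11, 2, -4, -11, 0]
  [13, 4, -2, -9, 12]
  [-13, -15, -14, -24, 0]
  [-4, -10, -16, -24, -2]
  [2, -4, -3, -23, 11]
Key observation: the optimum is the walk 1->0->2, with weight 6 + (-8) = -2.
Optimal value attained by: walk 1->0->2.
Answer: (A^⊗2)[1][2] = -2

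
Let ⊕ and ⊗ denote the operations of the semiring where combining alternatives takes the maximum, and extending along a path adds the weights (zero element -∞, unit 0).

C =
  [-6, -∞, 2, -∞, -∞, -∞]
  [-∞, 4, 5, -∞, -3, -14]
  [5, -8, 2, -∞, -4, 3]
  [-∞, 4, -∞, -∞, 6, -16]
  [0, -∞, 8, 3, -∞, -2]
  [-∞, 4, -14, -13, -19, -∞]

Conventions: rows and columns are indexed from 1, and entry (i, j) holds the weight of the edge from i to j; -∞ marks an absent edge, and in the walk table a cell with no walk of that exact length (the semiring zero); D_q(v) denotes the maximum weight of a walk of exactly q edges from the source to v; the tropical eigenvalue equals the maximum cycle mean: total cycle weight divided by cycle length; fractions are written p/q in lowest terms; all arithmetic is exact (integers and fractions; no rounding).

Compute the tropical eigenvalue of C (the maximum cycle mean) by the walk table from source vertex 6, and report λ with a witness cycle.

q=0: [-∞, -∞, -∞, -∞, -∞, 0]
q=1: [-∞, 4, -14, -13, -19, -∞]
q=2: [-9, 8, 9, -16, 1, -10]
q=3: [14, 12, 13, 4, 5, 12]
q=4: [18, 16, 17, 8, 10, 16]
q=5: [22, 20, 21, 13, 14, 20]
q=6: [26, 24, 25, 17, 19, 24]
Optimal cycle mean attained by: cycle 4->5->4, total 6 + 3, length 2.
Answer: λ = 9/2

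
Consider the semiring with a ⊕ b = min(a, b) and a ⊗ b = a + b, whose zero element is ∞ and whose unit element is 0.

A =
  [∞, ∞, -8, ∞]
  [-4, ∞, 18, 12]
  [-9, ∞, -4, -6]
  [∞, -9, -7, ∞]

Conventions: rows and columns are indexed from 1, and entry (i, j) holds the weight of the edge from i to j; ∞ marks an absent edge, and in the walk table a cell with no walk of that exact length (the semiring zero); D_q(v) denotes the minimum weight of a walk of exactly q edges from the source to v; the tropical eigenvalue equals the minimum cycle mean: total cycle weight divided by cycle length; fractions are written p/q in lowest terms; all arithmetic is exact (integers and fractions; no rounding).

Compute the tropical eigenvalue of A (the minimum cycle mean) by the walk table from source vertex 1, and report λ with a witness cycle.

q=0: [0, ∞, ∞, ∞]
q=1: [∞, ∞, -8, ∞]
q=2: [-17, ∞, -12, -14]
q=3: [-21, -23, -25, -18]
q=4: [-34, -27, -29, -31]
Optimal cycle mean attained by: cycle 1->3->1, total (-8) + (-9), length 2.
Answer: λ = -17/2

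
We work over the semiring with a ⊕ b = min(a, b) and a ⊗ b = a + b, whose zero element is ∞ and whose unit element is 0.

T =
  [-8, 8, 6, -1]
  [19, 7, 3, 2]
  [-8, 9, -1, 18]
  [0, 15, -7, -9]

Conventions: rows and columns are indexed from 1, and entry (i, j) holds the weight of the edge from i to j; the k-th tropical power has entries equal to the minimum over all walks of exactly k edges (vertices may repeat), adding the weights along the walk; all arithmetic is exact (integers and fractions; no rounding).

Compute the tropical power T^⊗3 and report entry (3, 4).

T^⊗2:
  [-16, 0, -8, -10]
  [-5, 12, -5, -7]
  [-16, 0, -2, -9]
  [-15, 2, -16, -18]
T^⊗3:
  [-24, -8, -17, -19]
  [-13, 3, -14, -16]
  [-24, -8, -16, -18]
  [-24, -7, -25, -27]
Key observation: the optimum is the walk 3->1->4->4, with weight (-8) + (-1) + (-9) = -18.
Optimal value attained by: walk 3->1->4->4.
Answer: (T^⊗3)[3][4] = -18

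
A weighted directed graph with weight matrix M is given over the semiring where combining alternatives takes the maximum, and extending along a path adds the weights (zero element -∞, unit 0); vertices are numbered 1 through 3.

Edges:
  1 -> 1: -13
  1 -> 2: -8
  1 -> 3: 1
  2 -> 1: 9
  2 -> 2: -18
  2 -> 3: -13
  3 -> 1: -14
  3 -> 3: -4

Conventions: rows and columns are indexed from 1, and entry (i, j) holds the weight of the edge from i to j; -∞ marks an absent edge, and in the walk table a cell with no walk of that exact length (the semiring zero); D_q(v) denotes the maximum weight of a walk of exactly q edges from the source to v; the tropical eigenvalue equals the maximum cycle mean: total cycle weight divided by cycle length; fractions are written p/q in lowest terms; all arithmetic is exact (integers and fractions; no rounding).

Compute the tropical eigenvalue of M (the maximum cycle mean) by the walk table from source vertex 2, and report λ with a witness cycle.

q=0: [-∞, 0, -∞]
q=1: [9, -18, -13]
q=2: [-4, 1, 10]
q=3: [10, -12, 6]
Optimal cycle mean attained by: cycle 1->2->1, total (-8) + 9, length 2.
Answer: λ = 1/2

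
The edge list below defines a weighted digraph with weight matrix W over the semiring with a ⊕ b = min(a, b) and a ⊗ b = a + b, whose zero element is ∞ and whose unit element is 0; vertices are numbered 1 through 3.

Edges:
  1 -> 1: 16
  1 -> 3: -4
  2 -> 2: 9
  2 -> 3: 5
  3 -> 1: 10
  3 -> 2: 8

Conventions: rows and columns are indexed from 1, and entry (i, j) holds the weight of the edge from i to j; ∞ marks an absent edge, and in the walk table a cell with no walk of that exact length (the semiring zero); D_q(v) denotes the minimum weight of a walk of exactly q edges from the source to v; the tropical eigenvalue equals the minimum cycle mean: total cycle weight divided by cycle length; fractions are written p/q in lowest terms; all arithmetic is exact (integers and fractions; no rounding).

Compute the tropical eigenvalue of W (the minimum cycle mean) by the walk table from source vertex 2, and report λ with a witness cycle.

q=0: [∞, 0, ∞]
q=1: [∞, 9, 5]
q=2: [15, 13, 14]
q=3: [24, 22, 11]
Optimal cycle mean attained by: cycle 1->3->1, total (-4) + 10, length 2.
Answer: λ = 3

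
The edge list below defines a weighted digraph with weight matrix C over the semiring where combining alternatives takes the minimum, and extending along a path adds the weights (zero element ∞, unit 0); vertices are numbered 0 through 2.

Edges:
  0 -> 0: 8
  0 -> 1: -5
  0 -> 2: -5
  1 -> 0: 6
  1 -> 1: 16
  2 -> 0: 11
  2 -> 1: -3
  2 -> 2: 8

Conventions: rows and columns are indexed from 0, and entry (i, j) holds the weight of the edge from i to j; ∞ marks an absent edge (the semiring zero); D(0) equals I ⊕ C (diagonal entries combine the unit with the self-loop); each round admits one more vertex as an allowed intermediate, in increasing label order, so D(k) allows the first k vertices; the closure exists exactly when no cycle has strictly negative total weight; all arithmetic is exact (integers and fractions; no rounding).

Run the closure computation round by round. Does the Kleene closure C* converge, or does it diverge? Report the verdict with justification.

D(0):
  [0, -5, -5]
  [6, 0, ∞]
  [11, -3, 0]
D(1):
  [0, -5, -5]
  [6, 0, 1]
  [11, -3, 0]
Detection: at round 2, diagonal entry (2, 2) turns strictly negative.
Key observation: the cycle 2->1->0->2 has total weight (-3) + 6 + (-5), which is strictly negative.
Answer: DIVERGES — negative cycle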